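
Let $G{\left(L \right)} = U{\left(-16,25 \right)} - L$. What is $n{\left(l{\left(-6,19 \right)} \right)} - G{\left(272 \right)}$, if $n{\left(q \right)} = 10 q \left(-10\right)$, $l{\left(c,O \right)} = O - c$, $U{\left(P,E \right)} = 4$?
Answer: $-2232$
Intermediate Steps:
$n{\left(q \right)} = - 100 q$
$G{\left(L \right)} = 4 - L$
$n{\left(l{\left(-6,19 \right)} \right)} - G{\left(272 \right)} = - 100 \left(19 - -6\right) - \left(4 - 272\right) = - 100 \left(19 + 6\right) - \left(4 - 272\right) = \left(-100\right) 25 - -268 = -2500 + 268 = -2232$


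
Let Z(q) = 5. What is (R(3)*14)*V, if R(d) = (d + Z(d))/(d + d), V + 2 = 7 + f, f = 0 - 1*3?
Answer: 112/3 ≈ 37.333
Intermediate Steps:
f = -3 (f = 0 - 3 = -3)
V = 2 (V = -2 + (7 - 3) = -2 + 4 = 2)
R(d) = (5 + d)/(2*d) (R(d) = (d + 5)/(d + d) = (5 + d)/((2*d)) = (5 + d)*(1/(2*d)) = (5 + d)/(2*d))
(R(3)*14)*V = (((1/2)*(5 + 3)/3)*14)*2 = (((1/2)*(1/3)*8)*14)*2 = ((4/3)*14)*2 = (56/3)*2 = 112/3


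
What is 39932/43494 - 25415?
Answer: -552680039/21747 ≈ -25414.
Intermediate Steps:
39932/43494 - 25415 = 39932*(1/43494) - 25415 = 19966/21747 - 25415 = -552680039/21747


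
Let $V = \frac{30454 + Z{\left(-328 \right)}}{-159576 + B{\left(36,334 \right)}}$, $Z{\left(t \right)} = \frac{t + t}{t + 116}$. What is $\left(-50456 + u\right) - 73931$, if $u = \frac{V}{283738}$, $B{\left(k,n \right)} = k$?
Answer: $- \frac{149213445336439973}{1199590353780} \approx -1.2439 \cdot 10^{5}$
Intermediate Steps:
$Z{\left(t \right)} = \frac{2 t}{116 + t}$
$V = - \frac{807113}{4227810}$ ($V = \frac{30454 + 2 \left(-328\right) \frac{1}{116 - 328}}{-159576 + 36} = \frac{30454 + 2 \left(-328\right) \frac{1}{-212}}{-159540} = \left(30454 + 2 \left(-328\right) \left(- \frac{1}{212}\right)\right) \left(- \frac{1}{159540}\right) = \left(30454 + \frac{164}{53}\right) \left(- \frac{1}{159540}\right) = \frac{1614226}{53} \left(- \frac{1}{159540}\right) = - \frac{807113}{4227810} \approx -0.19091$)
$u = - \frac{807113}{1199590353780}$ ($u = - \frac{807113}{4227810 \cdot 283738} = \left(- \frac{807113}{4227810}\right) \frac{1}{283738} = - \frac{807113}{1199590353780} \approx -6.7282 \cdot 10^{-7}$)
$\left(-50456 + u\right) - 73931 = \left(-50456 - \frac{807113}{1199590353780}\right) - 73931 = - \frac{60526530891130793}{1199590353780} - 73931 = - \frac{149213445336439973}{1199590353780}$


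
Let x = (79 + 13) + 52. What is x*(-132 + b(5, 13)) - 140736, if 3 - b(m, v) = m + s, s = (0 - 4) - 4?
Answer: -158880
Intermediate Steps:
s = -8 (s = -4 - 4 = -8)
x = 144 (x = 92 + 52 = 144)
b(m, v) = 11 - m (b(m, v) = 3 - (m - 8) = 3 - (-8 + m) = 3 + (8 - m) = 11 - m)
x*(-132 + b(5, 13)) - 140736 = 144*(-132 + (11 - 1*5)) - 140736 = 144*(-132 + (11 - 5)) - 140736 = 144*(-132 + 6) - 140736 = 144*(-126) - 140736 = -18144 - 140736 = -158880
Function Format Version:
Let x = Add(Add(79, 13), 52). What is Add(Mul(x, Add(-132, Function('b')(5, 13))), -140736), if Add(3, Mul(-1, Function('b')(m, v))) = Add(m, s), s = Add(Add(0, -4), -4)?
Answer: -158880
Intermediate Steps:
s = -8 (s = Add(-4, -4) = -8)
x = 144 (x = Add(92, 52) = 144)
Function('b')(m, v) = Add(11, Mul(-1, m)) (Function('b')(m, v) = Add(3, Mul(-1, Add(m, -8))) = Add(3, Mul(-1, Add(-8, m))) = Add(3, Add(8, Mul(-1, m))) = Add(11, Mul(-1, m)))
Add(Mul(x, Add(-132, Function('b')(5, 13))), -140736) = Add(Mul(144, Add(-132, Add(11, Mul(-1, 5)))), -140736) = Add(Mul(144, Add(-132, Add(11, -5))), -140736) = Add(Mul(144, Add(-132, 6)), -140736) = Add(Mul(144, -126), -140736) = Add(-18144, -140736) = -158880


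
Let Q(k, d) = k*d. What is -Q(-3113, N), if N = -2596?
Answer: -8081348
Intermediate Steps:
Q(k, d) = d*k
-Q(-3113, N) = -(-2596)*(-3113) = -1*8081348 = -8081348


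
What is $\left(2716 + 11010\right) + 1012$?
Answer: $14738$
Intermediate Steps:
$\left(2716 + 11010\right) + 1012 = 13726 + 1012 = 14738$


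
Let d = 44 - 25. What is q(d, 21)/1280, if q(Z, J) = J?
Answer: 21/1280 ≈ 0.016406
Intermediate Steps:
d = 19
q(d, 21)/1280 = 21/1280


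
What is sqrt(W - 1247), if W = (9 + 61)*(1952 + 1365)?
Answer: sqrt(230943) ≈ 480.57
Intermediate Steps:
W = 232190 (W = 70*3317 = 232190)
sqrt(W - 1247) = sqrt(232190 - 1247) = sqrt(230943)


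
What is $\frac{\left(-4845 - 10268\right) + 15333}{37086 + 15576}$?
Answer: $\frac{110}{26331} \approx 0.0041776$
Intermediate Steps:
$\frac{\left(-4845 - 10268\right) + 15333}{37086 + 15576} = \frac{-15113 + 15333}{52662} = 220 \cdot \frac{1}{52662} = \frac{110}{26331}$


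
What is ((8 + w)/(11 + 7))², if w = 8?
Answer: 64/81 ≈ 0.79012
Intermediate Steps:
((8 + w)/(11 + 7))² = ((8 + 8)/(11 + 7))² = (16/18)² = (16*(1/18))² = (8/9)² = 64/81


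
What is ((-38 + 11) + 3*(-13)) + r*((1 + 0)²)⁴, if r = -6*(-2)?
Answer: -54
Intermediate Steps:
r = 12
((-38 + 11) + 3*(-13)) + r*((1 + 0)²)⁴ = ((-38 + 11) + 3*(-13)) + 12*((1 + 0)²)⁴ = (-27 - 39) + 12*(1²)⁴ = -66 + 12*1⁴ = -66 + 12*1 = -66 + 12 = -54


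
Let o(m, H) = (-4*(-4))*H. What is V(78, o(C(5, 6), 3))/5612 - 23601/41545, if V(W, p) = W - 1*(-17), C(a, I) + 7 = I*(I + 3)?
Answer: -128502037/233150540 ≈ -0.55116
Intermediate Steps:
C(a, I) = -7 + I*(3 + I) (C(a, I) = -7 + I*(I + 3) = -7 + I*(3 + I))
o(m, H) = 16*H
V(W, p) = 17 + W (V(W, p) = W + 17 = 17 + W)
V(78, o(C(5, 6), 3))/5612 - 23601/41545 = (17 + 78)/5612 - 23601/41545 = 95*(1/5612) - 23601*1/41545 = 95/5612 - 23601/41545 = -128502037/233150540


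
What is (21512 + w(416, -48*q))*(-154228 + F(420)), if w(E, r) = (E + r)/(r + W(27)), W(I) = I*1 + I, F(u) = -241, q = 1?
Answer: -9997233680/3 ≈ -3.3324e+9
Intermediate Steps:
W(I) = 2*I (W(I) = I + I = 2*I)
w(E, r) = (E + r)/(54 + r) (w(E, r) = (E + r)/(r + 2*27) = (E + r)/(r + 54) = (E + r)/(54 + r))
(21512 + w(416, -48*q))*(-154228 + F(420)) = (21512 + (416 - 48*1)/(54 - 48*1))*(-154228 - 241) = (21512 + (416 - 48)/(54 - 48))*(-154469) = (21512 + 368/6)*(-154469) = (21512 + (⅙)*368)*(-154469) = (21512 + 184/3)*(-154469) = (64720/3)*(-154469) = -9997233680/3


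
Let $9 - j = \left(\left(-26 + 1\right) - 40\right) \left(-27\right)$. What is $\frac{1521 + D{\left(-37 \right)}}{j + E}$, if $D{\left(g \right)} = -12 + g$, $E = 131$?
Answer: $- \frac{1472}{1615} \approx -0.91146$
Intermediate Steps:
$j = -1746$ ($j = 9 - \left(\left(-26 + 1\right) - 40\right) \left(-27\right) = 9 - \left(-25 - 40\right) \left(-27\right) = 9 - \left(-65\right) \left(-27\right) = 9 - 1755 = -1746$)
$\frac{1521 + D{\left(-37 \right)}}{j + E} = \frac{1521 - 49}{-1746 + 131} = \frac{1521 - 49}{-1615} = 1472 \left(- \frac{1}{1615}\right) = - \frac{1472}{1615}$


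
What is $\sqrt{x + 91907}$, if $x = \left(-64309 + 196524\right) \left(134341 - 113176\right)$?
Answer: $\sqrt{2798422382} \approx 52900.0$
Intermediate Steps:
$x = 2798330475$ ($x = 132215 \cdot 21165 = 2798330475$)
$\sqrt{x + 91907} = \sqrt{2798330475 + 91907} = \sqrt{2798422382}$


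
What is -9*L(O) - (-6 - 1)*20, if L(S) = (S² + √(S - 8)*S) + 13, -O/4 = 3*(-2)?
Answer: -6025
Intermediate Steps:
O = 24 (O = -12*(-2) = -4*(-6) = 24)
L(S) = 13 + S² + S*√(-8 + S) (L(S) = (S² + √(-8 + S)*S) + 13 = (S² + S*√(-8 + S)) + 13 = 13 + S² + S*√(-8 + S))
-9*L(O) - (-6 - 1)*20 = -9*(13 + 24² + 24*√(-8 + 24)) - (-6 - 1)*20 = -9*(13 + 576 + 24*√16) - (-7)*20 = -9*(13 + 576 + 24*4) - 1*(-140) = -9*(13 + 576 + 96) + 140 = -9*685 + 140 = -6165 + 140 = -6025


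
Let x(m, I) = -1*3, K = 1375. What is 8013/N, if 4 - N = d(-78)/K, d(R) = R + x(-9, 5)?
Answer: 11017875/5581 ≈ 1974.2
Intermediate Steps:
x(m, I) = -3
d(R) = -3 + R (d(R) = R - 3 = -3 + R)
N = 5581/1375 (N = 4 - (-3 - 78)/1375 = 4 - (-81)/1375 = 4 - 1*(-81/1375) = 4 + 81/1375 = 5581/1375 ≈ 4.0589)
8013/N = 8013/(5581/1375) = 8013*(1375/5581) = 11017875/5581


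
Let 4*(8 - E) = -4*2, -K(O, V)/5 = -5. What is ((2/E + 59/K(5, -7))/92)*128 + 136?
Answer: 80248/575 ≈ 139.56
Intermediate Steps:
K(O, V) = 25 (K(O, V) = -5*(-5) = 25)
E = 10 (E = 8 - (-1)*2 = 8 - ¼*(-8) = 8 + 2 = 10)
((2/E + 59/K(5, -7))/92)*128 + 136 = ((2/10 + 59/25)/92)*128 + 136 = ((2*(⅒) + 59*(1/25))*(1/92))*128 + 136 = ((⅕ + 59/25)*(1/92))*128 + 136 = ((64/25)*(1/92))*128 + 136 = (16/575)*128 + 136 = 2048/575 + 136 = 80248/575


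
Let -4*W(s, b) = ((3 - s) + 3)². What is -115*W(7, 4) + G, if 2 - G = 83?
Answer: -209/4 ≈ -52.250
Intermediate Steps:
G = -81 (G = 2 - 1*83 = 2 - 83 = -81)
W(s, b) = -(6 - s)²/4 (W(s, b) = -((3 - s) + 3)²/4 = -(6 - s)²/4)
-115*W(7, 4) + G = -(-115)*(-6 + 7)²/4 - 81 = -(-115)*1²/4 - 81 = -(-115)/4 - 81 = -115*(-¼) - 81 = 115/4 - 81 = -209/4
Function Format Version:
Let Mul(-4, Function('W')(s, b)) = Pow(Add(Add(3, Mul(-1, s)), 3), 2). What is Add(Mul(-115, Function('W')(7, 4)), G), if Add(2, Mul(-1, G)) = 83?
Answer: Rational(-209, 4) ≈ -52.250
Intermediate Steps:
G = -81 (G = Add(2, Mul(-1, 83)) = Add(2, -83) = -81)
Function('W')(s, b) = Mul(Rational(-1, 4), Pow(Add(6, Mul(-1, s)), 2)) (Function('W')(s, b) = Mul(Rational(-1, 4), Pow(Add(Add(3, Mul(-1, s)), 3), 2)) = Mul(Rational(-1, 4), Pow(Add(6, Mul(-1, s)), 2)))
Add(Mul(-115, Function('W')(7, 4)), G) = Add(Mul(-115, Mul(Rational(-1, 4), Pow(Add(-6, 7), 2))), -81) = Add(Mul(-115, Mul(Rational(-1, 4), Pow(1, 2))), -81) = Add(Mul(-115, Mul(Rational(-1, 4), 1)), -81) = Add(Mul(-115, Rational(-1, 4)), -81) = Add(Rational(115, 4), -81) = Rational(-209, 4)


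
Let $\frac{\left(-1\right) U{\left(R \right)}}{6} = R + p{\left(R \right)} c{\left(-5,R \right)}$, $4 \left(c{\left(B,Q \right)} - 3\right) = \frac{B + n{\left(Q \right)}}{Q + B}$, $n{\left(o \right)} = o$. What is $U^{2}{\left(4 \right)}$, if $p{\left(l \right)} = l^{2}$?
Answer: $112896$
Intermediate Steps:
$c{\left(B,Q \right)} = \frac{13}{4}$ ($c{\left(B,Q \right)} = 3 + \frac{\left(B + Q\right) \frac{1}{Q + B}}{4} = 3 + \frac{\left(B + Q\right) \frac{1}{B + Q}}{4} = 3 + \frac{1}{4} \cdot 1 = 3 + \frac{1}{4} = \frac{13}{4}$)
$U{\left(R \right)} = - 6 R - \frac{39 R^{2}}{2}$ ($U{\left(R \right)} = - 6 \left(R + R^{2} \cdot \frac{13}{4}\right) = - 6 \left(R + \frac{13 R^{2}}{4}\right) = - 6 R - \frac{39 R^{2}}{2}$)
$U^{2}{\left(4 \right)} = \left(\frac{3}{2} \cdot 4 \left(-4 - 52\right)\right)^{2} = \left(\frac{3}{2} \cdot 4 \left(-56\right)\right)^{2} = \left(-336\right)^{2} = 112896$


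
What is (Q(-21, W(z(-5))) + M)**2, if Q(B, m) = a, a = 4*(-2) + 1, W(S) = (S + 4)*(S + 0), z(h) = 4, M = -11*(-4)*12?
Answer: 271441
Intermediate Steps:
M = 528 (M = 44*12 = 528)
W(S) = S*(4 + S) (W(S) = (4 + S)*S = S*(4 + S))
a = -7 (a = -8 + 1 = -7)
Q(B, m) = -7
(Q(-21, W(z(-5))) + M)**2 = (-7 + 528)**2 = 521**2 = 271441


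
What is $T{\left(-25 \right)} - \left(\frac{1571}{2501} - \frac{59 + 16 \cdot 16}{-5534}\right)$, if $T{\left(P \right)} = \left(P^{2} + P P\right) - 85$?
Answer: $\frac{16114740381}{13840534} \approx 1164.3$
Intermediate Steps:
$T{\left(P \right)} = -85 + 2 P^{2}$ ($T{\left(P \right)} = \left(P^{2} + P^{2}\right) - 85 = 2 P^{2} - 85 = -85 + 2 P^{2}$)
$T{\left(-25 \right)} - \left(\frac{1571}{2501} - \frac{59 + 16 \cdot 16}{-5534}\right) = \left(-85 + 2 \left(-25\right)^{2}\right) - \left(\frac{1571}{2501} - \frac{59 + 16 \cdot 16}{-5534}\right) = \left(-85 + 2 \cdot 625\right) - \left(\frac{1571}{2501} - \left(59 + 256\right) \left(- \frac{1}{5534}\right)\right) = \left(-85 + 1250\right) + \left(- \frac{1571}{2501} + 315 \left(- \frac{1}{5534}\right)\right) = 1165 - \frac{9481729}{13840534} = \frac{16114740381}{13840534}$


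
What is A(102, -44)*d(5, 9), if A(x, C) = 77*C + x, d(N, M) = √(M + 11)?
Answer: -6572*√5 ≈ -14695.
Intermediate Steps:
d(N, M) = √(11 + M)
A(x, C) = x + 77*C
A(102, -44)*d(5, 9) = (102 + 77*(-44))*√(11 + 9) = (102 - 3388)*√20 = -6572*√5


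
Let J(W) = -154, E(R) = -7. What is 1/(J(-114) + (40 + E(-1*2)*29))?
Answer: -1/317 ≈ -0.0031546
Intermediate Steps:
1/(J(-114) + (40 + E(-1*2)*29)) = 1/(-154 + (40 - 7*29)) = 1/(-154 + (40 - 203)) = 1/(-154 - 163) = 1/(-317) = -1/317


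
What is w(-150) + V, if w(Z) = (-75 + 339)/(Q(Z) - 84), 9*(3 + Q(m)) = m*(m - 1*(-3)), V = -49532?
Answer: -117043852/2363 ≈ -49532.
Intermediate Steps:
Q(m) = -3 + m*(3 + m)/9 (Q(m) = -3 + (m*(m - 1*(-3)))/9 = -3 + (m*(m + 3))/9 = -3 + (m*(3 + m))/9 = -3 + m*(3 + m)/9)
w(Z) = 264/(-87 + Z/3 + Z**2/9) (w(Z) = (-75 + 339)/((-3 + Z/3 + Z**2/9) - 84) = 264/(-87 + Z/3 + Z**2/9))
w(-150) + V = 2376/(-783 + (-150)**2 + 3*(-150)) - 49532 = 2376/(-783 + 22500 - 450) - 49532 = 2376/21267 - 49532 = 2376*(1/21267) - 49532 = 264/2363 - 49532 = -117043852/2363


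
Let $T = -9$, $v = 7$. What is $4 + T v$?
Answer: $-59$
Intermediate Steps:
$4 + T v = 4 - 63 = -59$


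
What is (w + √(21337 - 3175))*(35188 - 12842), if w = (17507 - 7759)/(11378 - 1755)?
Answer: 217828808/9623 + 67038*√2018 ≈ 3.0341e+6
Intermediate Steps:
w = 9748/9623 ≈ 1.0130
(w + √(21337 - 3175))*(35188 - 12842) = (9748/9623 + √(21337 - 3175))*(35188 - 12842) = (9748/9623 + √18162)*22346 = (9748/9623 + 3*√2018)*22346 = 217828808/9623 + 67038*√2018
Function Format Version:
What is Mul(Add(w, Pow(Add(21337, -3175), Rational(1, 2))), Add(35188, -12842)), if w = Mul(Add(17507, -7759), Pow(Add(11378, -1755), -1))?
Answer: Add(Rational(217828808, 9623), Mul(67038, Pow(2018, Rational(1, 2)))) ≈ 3.0341e+6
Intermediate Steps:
w = Rational(9748, 9623) (w = Mul(9748, Pow(9623, -1)) = Mul(9748, Rational(1, 9623)) = Rational(9748, 9623) ≈ 1.0130)
Mul(Add(w, Pow(Add(21337, -3175), Rational(1, 2))), Add(35188, -12842)) = Mul(Add(Rational(9748, 9623), Pow(Add(21337, -3175), Rational(1, 2))), Add(35188, -12842)) = Mul(Add(Rational(9748, 9623), Pow(18162, Rational(1, 2))), 22346) = Mul(Add(Rational(9748, 9623), Mul(3, Pow(2018, Rational(1, 2)))), 22346) = Add(Rational(217828808, 9623), Mul(67038, Pow(2018, Rational(1, 2))))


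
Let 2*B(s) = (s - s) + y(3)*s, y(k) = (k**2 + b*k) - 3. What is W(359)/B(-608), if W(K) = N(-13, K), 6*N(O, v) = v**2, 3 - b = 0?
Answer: -128881/27360 ≈ -4.7106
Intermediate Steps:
b = 3 (b = 3 - 1*0 = 3 + 0 = 3)
N(O, v) = v**2/6
W(K) = K**2/6
y(k) = -3 + k**2 + 3*k (y(k) = (k**2 + 3*k) - 3 = -3 + k**2 + 3*k)
B(s) = 15*s/2 (B(s) = ((s - s) + (-3 + 3**2 + 3*3)*s)/2 = (0 + (-3 + 9 + 9)*s)/2 = (0 + 15*s)/2 = (15*s)/2 = 15*s/2)
W(359)/B(-608) = ((1/6)*359**2)/(((15/2)*(-608))) = ((1/6)*128881)/(-4560) = (128881/6)*(-1/4560) = -128881/27360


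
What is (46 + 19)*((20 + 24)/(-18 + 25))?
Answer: 2860/7 ≈ 408.57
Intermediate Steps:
(46 + 19)*((20 + 24)/(-18 + 25)) = 65*(44/7) = 2860/7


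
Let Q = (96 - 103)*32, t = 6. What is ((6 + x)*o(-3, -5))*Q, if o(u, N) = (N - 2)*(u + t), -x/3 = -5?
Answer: 98784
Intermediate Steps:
x = 15 (x = -3*(-5) = 15)
o(u, N) = (-2 + N)*(6 + u) (o(u, N) = (N - 2)*(u + 6) = (-2 + N)*(6 + u))
Q = -224 (Q = -7*32 = -224)
((6 + x)*o(-3, -5))*Q = ((6 + 15)*(-12 - 2*(-3) + 6*(-5) - 5*(-3)))*(-224) = (21*(-12 + 6 - 30 + 15))*(-224) = (21*(-21))*(-224) = -441*(-224) = 98784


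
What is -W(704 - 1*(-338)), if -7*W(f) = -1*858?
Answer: -858/7 ≈ -122.57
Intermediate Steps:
W(f) = 858/7 (W(f) = -(-1)*858/7 = -⅐*(-858) = 858/7)
-W(704 - 1*(-338)) = -1*858/7 = -858/7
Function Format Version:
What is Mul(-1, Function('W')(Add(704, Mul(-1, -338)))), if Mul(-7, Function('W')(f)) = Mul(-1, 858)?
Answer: Rational(-858, 7) ≈ -122.57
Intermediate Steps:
Function('W')(f) = Rational(858, 7) (Function('W')(f) = Mul(Rational(-1, 7), Mul(-1, 858)) = Mul(Rational(-1, 7), -858) = Rational(858, 7))
Mul(-1, Function('W')(Add(704, Mul(-1, -338)))) = Mul(-1, Rational(858, 7)) = Rational(-858, 7)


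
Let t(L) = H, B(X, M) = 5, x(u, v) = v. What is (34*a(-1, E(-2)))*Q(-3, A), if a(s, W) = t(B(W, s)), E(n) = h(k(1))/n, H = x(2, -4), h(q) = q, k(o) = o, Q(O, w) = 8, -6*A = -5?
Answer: -1088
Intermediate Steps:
A = ⅚ (A = -⅙*(-5) = ⅚ ≈ 0.83333)
H = -4
t(L) = -4
E(n) = 1/n
a(s, W) = -4
(34*a(-1, E(-2)))*Q(-3, A) = (34*(-4))*8 = -136*8 = -1088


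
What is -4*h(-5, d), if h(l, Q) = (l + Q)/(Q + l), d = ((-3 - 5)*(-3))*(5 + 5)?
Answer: -4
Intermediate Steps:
d = 240 (d = -8*(-3)*10 = 24*10 = 240)
h(l, Q) = 1 (h(l, Q) = (Q + l)/(Q + l) = 1)
-4*h(-5, d) = -4*1 = -4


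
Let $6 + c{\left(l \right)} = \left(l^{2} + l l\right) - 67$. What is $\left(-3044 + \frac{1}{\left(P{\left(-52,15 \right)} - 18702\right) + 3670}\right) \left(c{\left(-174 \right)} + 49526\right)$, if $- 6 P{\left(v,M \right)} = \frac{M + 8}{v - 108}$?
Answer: $- \frac{4832194324293140}{14430697} \approx -3.3486 \cdot 10^{8}$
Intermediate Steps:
$P{\left(v,M \right)} = - \frac{8 + M}{6 \left(-108 + v\right)}$ ($P{\left(v,M \right)} = - \frac{\left(M + 8\right) \frac{1}{v - 108}}{6} = - \frac{\left(8 + M\right) \frac{1}{-108 + v}}{6} = - \frac{\frac{1}{-108 + v} \left(8 + M\right)}{6} = - \frac{8 + M}{6 \left(-108 + v\right)}$)
$c{\left(l \right)} = -73 + 2 l^{2}$ ($c{\left(l \right)} = -6 - \left(67 - l^{2} - l l\right) = -6 + \left(\left(l^{2} + l^{2}\right) - 67\right) = -6 + \left(2 l^{2} - 67\right) = -6 + \left(-67 + 2 l^{2}\right) = -73 + 2 l^{2}$)
$\left(-3044 + \frac{1}{\left(P{\left(-52,15 \right)} - 18702\right) + 3670}\right) \left(c{\left(-174 \right)} + 49526\right) = \left(-3044 + \frac{1}{\left(\frac{-8 - 15}{6 \left(-108 - 52\right)} - 18702\right) + 3670}\right) \left(\left(-73 + 2 \left(-174\right)^{2}\right) + 49526\right) = \left(-3044 + \frac{1}{\left(\frac{-8 - 15}{6 \left(-160\right)} - 18702\right) + 3670}\right) \left(\left(-73 + 2 \cdot 30276\right) + 49526\right) = \left(-3044 + \frac{1}{\left(\frac{1}{6} \left(- \frac{1}{160}\right) \left(-23\right) - 18702\right) + 3670}\right) \left(\left(-73 + 60552\right) + 49526\right) = \left(-3044 + \frac{1}{\left(\frac{23}{960} - 18702\right) + 3670}\right) \left(60479 + 49526\right) = \left(-3044 + \frac{1}{- \frac{17953897}{960} + 3670}\right) 110005 = \left(-3044 + \frac{1}{- \frac{14430697}{960}}\right) 110005 = \left(-3044 - \frac{960}{14430697}\right) 110005 = \left(- \frac{43927042628}{14430697}\right) 110005 = - \frac{4832194324293140}{14430697}$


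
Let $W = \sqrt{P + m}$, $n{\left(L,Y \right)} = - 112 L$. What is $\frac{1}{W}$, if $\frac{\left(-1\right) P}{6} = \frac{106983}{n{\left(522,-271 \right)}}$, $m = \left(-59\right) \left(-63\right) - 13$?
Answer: $\frac{4 \sqrt{2449449359}}{12066253} \approx 0.016407$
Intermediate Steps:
$m = 3704$ ($m = 3717 - 13 = 3704$)
$P = \frac{35661}{3248}$ ($P = - 6 \frac{106983}{\left(-112\right) 522} = - 6 \frac{106983}{-58464} = - 6 \cdot 106983 \left(- \frac{1}{58464}\right) = \left(-6\right) \left(- \frac{11887}{6496}\right) = \frac{35661}{3248} \approx 10.979$)
$W = \frac{\sqrt{2449449359}}{812}$ ($W = \sqrt{\frac{35661}{3248} + 3704} = \sqrt{\frac{12066253}{3248}} = \frac{\sqrt{2449449359}}{812} \approx 60.951$)
$\frac{1}{W} = \frac{1}{\frac{1}{812} \sqrt{2449449359}} = \frac{4 \sqrt{2449449359}}{12066253}$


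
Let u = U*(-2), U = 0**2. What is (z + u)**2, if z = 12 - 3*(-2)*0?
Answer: 144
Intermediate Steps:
U = 0
u = 0 (u = 0*(-2) = 0)
z = 12 (z = 12 - (-6)*0 = 12 - 1*0 = 12 + 0 = 12)
(z + u)**2 = (12 + 0)**2 = 12**2 = 144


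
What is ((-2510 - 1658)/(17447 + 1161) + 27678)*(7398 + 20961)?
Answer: 1825710080013/2326 ≈ 7.8491e+8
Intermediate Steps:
((-2510 - 1658)/(17447 + 1161) + 27678)*(7398 + 20961) = (-4168/18608 + 27678)*28359 = (-4168*1/18608 + 27678)*28359 = (-521/2326 + 27678)*28359 = (64378507/2326)*28359 = 1825710080013/2326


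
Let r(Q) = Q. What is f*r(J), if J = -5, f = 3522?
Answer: -17610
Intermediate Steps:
f*r(J) = 3522*(-5) = -17610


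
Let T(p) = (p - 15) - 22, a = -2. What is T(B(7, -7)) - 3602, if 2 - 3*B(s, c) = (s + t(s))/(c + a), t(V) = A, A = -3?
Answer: -98231/27 ≈ -3638.2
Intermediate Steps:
t(V) = -3
B(s, c) = ⅔ - (-3 + s)/(3*(-2 + c)) (B(s, c) = ⅔ - (s - 3)/(3*(c - 2)) = ⅔ - (-3 + s)/(3*(-2 + c)))
T(p) = -37 + p (T(p) = (-15 + p) - 22 = -37 + p)
T(B(7, -7)) - 3602 = (-37 + (-1 - 1*7 + 2*(-7))/(3*(-2 - 7))) - 3602 = (-37 + (⅓)*(-1 - 7 - 14)/(-9)) - 3602 = (-37 + (⅓)*(-⅑)*(-22)) - 3602 = (-37 + 22/27) - 3602 = -977/27 - 3602 = -98231/27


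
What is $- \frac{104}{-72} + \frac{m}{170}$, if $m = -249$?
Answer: $- \frac{31}{1530} \approx -0.020261$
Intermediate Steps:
$- \frac{104}{-72} + \frac{m}{170} = - \frac{104}{-72} - \frac{249}{170} = \left(-104\right) \left(- \frac{1}{72}\right) - \frac{249}{170} = \frac{13}{9} - \frac{249}{170} = - \frac{31}{1530}$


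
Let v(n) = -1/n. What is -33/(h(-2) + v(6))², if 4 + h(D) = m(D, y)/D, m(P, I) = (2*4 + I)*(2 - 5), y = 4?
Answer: -1188/6889 ≈ -0.17245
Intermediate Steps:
m(P, I) = -24 - 3*I (m(P, I) = (8 + I)*(-3) = -24 - 3*I)
h(D) = -4 - 36/D (h(D) = -4 + (-24 - 3*4)/D = -4 + (-24 - 12)/D = -4 - 36/D)
-33/(h(-2) + v(6))² = -33/((-4 - 36/(-2)) - 1/6)² = -33/((-4 - 36*(-½)) - 1*⅙)² = -33/((-4 + 18) - ⅙)² = -33/(14 - ⅙)² = -33/((83/6)²) = -33/6889/36 = -33*36/6889 = -1188/6889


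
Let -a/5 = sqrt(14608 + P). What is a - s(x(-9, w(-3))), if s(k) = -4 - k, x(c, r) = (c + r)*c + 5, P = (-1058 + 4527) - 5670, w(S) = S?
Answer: 117 - 5*sqrt(12407) ≈ -439.93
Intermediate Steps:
P = -2201 (P = 3469 - 5670 = -2201)
x(c, r) = 5 + c*(c + r) (x(c, r) = c*(c + r) + 5 = 5 + c*(c + r))
a = -5*sqrt(12407) (a = -5*sqrt(14608 - 2201) = -5*sqrt(12407) ≈ -556.93)
a - s(x(-9, w(-3))) = -5*sqrt(12407) - (-4 - (5 + (-9)**2 - 9*(-3))) = -5*sqrt(12407) - (-4 - (5 + 81 + 27)) = -5*sqrt(12407) - (-4 - 1*113) = -5*sqrt(12407) - (-4 - 113) = -5*sqrt(12407) - 1*(-117) = -5*sqrt(12407) + 117 = 117 - 5*sqrt(12407)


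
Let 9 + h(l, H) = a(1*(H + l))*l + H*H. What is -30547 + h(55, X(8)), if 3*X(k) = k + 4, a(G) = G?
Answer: -27295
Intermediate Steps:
X(k) = 4/3 + k/3 (X(k) = (k + 4)/3 = (4 + k)/3 = 4/3 + k/3)
h(l, H) = -9 + H**2 + l*(H + l) (h(l, H) = -9 + ((1*(H + l))*l + H*H) = -9 + ((H + l)*l + H**2) = -9 + (l*(H + l) + H**2) = -9 + (H**2 + l*(H + l)) = -9 + H**2 + l*(H + l))
-30547 + h(55, X(8)) = -30547 + (-9 + (4/3 + (1/3)*8)**2 + 55*((4/3 + (1/3)*8) + 55)) = -30547 + (-9 + (4/3 + 8/3)**2 + 55*((4/3 + 8/3) + 55)) = -30547 + (-9 + 4**2 + 55*(4 + 55)) = -30547 + (-9 + 16 + 55*59) = -30547 + (-9 + 16 + 3245) = -30547 + 3252 = -27295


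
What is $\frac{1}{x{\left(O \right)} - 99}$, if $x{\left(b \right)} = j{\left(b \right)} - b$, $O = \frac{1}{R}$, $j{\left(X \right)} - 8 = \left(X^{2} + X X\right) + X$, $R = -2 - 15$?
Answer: $- \frac{289}{26297} \approx -0.01099$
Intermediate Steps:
$R = -17$ ($R = -2 - 15 = -17$)
$j{\left(X \right)} = 8 + X + 2 X^{2}$ ($j{\left(X \right)} = 8 + \left(\left(X^{2} + X X\right) + X\right) = 8 + \left(\left(X^{2} + X^{2}\right) + X\right) = 8 + \left(2 X^{2} + X\right) = 8 + \left(X + 2 X^{2}\right) = 8 + X + 2 X^{2}$)
$O = - \frac{1}{17}$ ($O = \frac{1}{-17} = - \frac{1}{17} \approx -0.058824$)
$x{\left(b \right)} = 8 + 2 b^{2}$ ($x{\left(b \right)} = \left(8 + b + 2 b^{2}\right) - b = 8 + 2 b^{2}$)
$\frac{1}{x{\left(O \right)} - 99} = \frac{1}{\left(8 + 2 \left(- \frac{1}{17}\right)^{2}\right) - 99} = \frac{1}{\left(8 + 2 \cdot \frac{1}{289}\right) - 99} = \frac{1}{\left(8 + \frac{2}{289}\right) - 99} = \frac{1}{\frac{2314}{289} - 99} = \frac{1}{- \frac{26297}{289}} = - \frac{289}{26297}$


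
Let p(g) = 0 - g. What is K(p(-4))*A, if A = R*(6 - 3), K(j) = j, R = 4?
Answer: 48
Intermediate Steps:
p(g) = -g
A = 12 (A = 4*(6 - 3) = 4*3 = 12)
K(p(-4))*A = -1*(-4)*12 = 4*12 = 48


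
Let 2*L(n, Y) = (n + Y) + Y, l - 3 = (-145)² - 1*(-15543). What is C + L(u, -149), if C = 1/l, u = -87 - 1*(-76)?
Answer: -11300437/73142 ≈ -154.50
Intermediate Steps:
l = 36571 (l = 3 + ((-145)² - 1*(-15543)) = 3 + (21025 + 15543) = 3 + 36568 = 36571)
u = -11 (u = -87 + 76 = -11)
L(n, Y) = Y + n/2 (L(n, Y) = ((n + Y) + Y)/2 = ((Y + n) + Y)/2 = (n + 2*Y)/2 = Y + n/2)
C = 1/36571 ≈ 2.7344e-5
C + L(u, -149) = 1/36571 + (-149 + (½)*(-11)) = 1/36571 + (-149 - 11/2) = 1/36571 - 309/2 = -11300437/73142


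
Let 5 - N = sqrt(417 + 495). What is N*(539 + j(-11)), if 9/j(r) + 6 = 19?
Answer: 35080/13 - 28064*sqrt(57)/13 ≈ -13600.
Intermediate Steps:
j(r) = 9/13 (j(r) = 9/(-6 + 19) = 9/13)
N = 5 - 4*sqrt(57) (N = 5 - sqrt(417 + 495) = 5 - sqrt(912) = 5 - 4*sqrt(57) ≈ -25.199)
N*(539 + j(-11)) = (5 - 4*sqrt(57))*(539 + 9/13) = (5 - 4*sqrt(57))*(7016/13) = 35080/13 - 28064*sqrt(57)/13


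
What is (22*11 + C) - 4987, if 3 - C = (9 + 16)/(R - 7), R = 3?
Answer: -18943/4 ≈ -4735.8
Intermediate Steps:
C = 37/4 (C = 3 - (9 + 16)/(3 - 7) = 3 - 25/(-4) = 3 - 25*(-1)/4 = 3 - 1*(-25/4) = 3 + 25/4 = 37/4 ≈ 9.2500)
(22*11 + C) - 4987 = (22*11 + 37/4) - 4987 = (242 + 37/4) - 4987 = 1005/4 - 4987 = -18943/4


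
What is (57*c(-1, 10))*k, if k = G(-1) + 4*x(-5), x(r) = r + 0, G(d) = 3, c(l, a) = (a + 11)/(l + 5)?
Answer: -20349/4 ≈ -5087.3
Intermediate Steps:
c(l, a) = (11 + a)/(5 + l)
x(r) = r
k = -17 (k = 3 + 4*(-5) = 3 - 20 = -17)
(57*c(-1, 10))*k = (57*((11 + 10)/(5 - 1)))*(-17) = (57*(21/4))*(-17) = (1197/4)*(-17) = -20349/4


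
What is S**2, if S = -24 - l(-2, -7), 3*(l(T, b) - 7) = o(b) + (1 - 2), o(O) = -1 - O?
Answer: 9604/9 ≈ 1067.1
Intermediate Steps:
l(T, b) = 19/3 - b/3 (l(T, b) = 7 + ((-1 - b) + (1 - 2))/3 = 7 + ((-1 - b) - 1)/3 = 7 + (-2 - b)/3 = 7 + (-2/3 - b/3) = 19/3 - b/3)
S = -98/3 (S = -24 - (19/3 - 1/3*(-7)) = -24 - (19/3 + 7/3) = -24 - 1*26/3 = -24 - 26/3 = -98/3 ≈ -32.667)
S**2 = (-98/3)**2 = 9604/9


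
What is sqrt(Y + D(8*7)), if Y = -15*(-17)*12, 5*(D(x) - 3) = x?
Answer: sqrt(76855)/5 ≈ 55.445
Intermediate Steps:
D(x) = 3 + x/5
Y = 3060 (Y = 255*12 = 3060)
sqrt(Y + D(8*7)) = sqrt(3060 + (3 + (8*7)/5)) = sqrt(3060 + (3 + (1/5)*56)) = sqrt(3060 + (3 + 56/5)) = sqrt(3060 + 71/5) = sqrt(15371/5) = sqrt(76855)/5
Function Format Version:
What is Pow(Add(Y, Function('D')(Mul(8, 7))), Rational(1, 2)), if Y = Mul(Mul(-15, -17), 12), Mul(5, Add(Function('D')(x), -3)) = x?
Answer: Mul(Rational(1, 5), Pow(76855, Rational(1, 2))) ≈ 55.445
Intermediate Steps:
Function('D')(x) = Add(3, Mul(Rational(1, 5), x))
Y = 3060 (Y = Mul(255, 12) = 3060)
Pow(Add(Y, Function('D')(Mul(8, 7))), Rational(1, 2)) = Pow(Add(3060, Add(3, Mul(Rational(1, 5), Mul(8, 7)))), Rational(1, 2)) = Pow(Add(3060, Add(3, Mul(Rational(1, 5), 56))), Rational(1, 2)) = Pow(Add(3060, Add(3, Rational(56, 5))), Rational(1, 2)) = Pow(Add(3060, Rational(71, 5)), Rational(1, 2)) = Pow(Rational(15371, 5), Rational(1, 2)) = Mul(Rational(1, 5), Pow(76855, Rational(1, 2)))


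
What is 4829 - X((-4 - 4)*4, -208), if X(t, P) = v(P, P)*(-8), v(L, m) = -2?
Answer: 4813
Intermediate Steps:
X(t, P) = 16 (X(t, P) = -2*(-8) = 16)
4829 - X((-4 - 4)*4, -208) = 4829 - 1*16 = 4829 - 16 = 4813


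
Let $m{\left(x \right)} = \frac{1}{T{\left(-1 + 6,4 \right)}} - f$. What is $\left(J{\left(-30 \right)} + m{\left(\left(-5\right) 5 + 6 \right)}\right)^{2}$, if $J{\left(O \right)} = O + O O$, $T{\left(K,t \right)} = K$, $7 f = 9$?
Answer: $\frac{924889744}{1225} \approx 7.5501 \cdot 10^{5}$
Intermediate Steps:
$f = \frac{9}{7}$ ($f = \frac{1}{7} \cdot 9 = \frac{9}{7} \approx 1.2857$)
$J{\left(O \right)} = O + O^{2}$
$m{\left(x \right)} = - \frac{38}{35}$ ($m{\left(x \right)} = \frac{1}{-1 + 6} - \frac{9}{7} = \frac{1}{5} - \frac{9}{7} = - \frac{38}{35}$)
$\left(J{\left(-30 \right)} + m{\left(\left(-5\right) 5 + 6 \right)}\right)^{2} = \left(- 30 \left(1 - 30\right) - \frac{38}{35}\right)^{2} = \left(\left(-30\right) \left(-29\right) - \frac{38}{35}\right)^{2} = \left(870 - \frac{38}{35}\right)^{2} = \left(\frac{30412}{35}\right)^{2} = \frac{924889744}{1225}$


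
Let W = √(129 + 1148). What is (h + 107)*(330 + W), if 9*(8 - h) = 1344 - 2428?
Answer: 233090/3 + 2119*√1277/9 ≈ 86110.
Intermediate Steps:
h = 1156/9 (h = 8 - (1344 - 2428)/9 = 8 - ⅑*(-1084) = 8 + 1084/9 = 1156/9 ≈ 128.44)
W = √1277 ≈ 35.735
(h + 107)*(330 + W) = (1156/9 + 107)*(330 + √1277) = 2119*(330 + √1277)/9 = 233090/3 + 2119*√1277/9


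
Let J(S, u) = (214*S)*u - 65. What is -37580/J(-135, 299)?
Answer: 7516/1727635 ≈ 0.0043505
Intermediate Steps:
J(S, u) = -65 + 214*S*u (J(S, u) = 214*S*u - 65 = -65 + 214*S*u)
-37580/J(-135, 299) = -37580/(-65 + 214*(-135)*299) = -37580/(-65 - 8638110) = -37580/(-8638175) = -37580*(-1/8638175) = 7516/1727635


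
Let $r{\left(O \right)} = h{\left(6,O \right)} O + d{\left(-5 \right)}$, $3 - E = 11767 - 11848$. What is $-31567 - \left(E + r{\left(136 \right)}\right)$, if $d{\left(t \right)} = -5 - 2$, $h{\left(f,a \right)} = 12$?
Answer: $-33276$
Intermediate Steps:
$E = 84$ ($E = 3 - \left(11767 - 11848\right) = 3 - -81 = 3 + 81 = 84$)
$d{\left(t \right)} = -7$ ($d{\left(t \right)} = -5 - 2 = -7$)
$r{\left(O \right)} = -7 + 12 O$ ($r{\left(O \right)} = 12 O - 7 = -7 + 12 O$)
$-31567 - \left(E + r{\left(136 \right)}\right) = -31567 - \left(84 + \left(-7 + 12 \cdot 136\right)\right) = -31567 - \left(84 + \left(-7 + 1632\right)\right) = -31567 - \left(84 + 1625\right) = -31567 - 1709 = -33276$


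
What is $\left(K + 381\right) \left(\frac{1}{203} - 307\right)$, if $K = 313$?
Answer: $- \frac{43250080}{203} \approx -2.1305 \cdot 10^{5}$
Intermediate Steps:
$\left(K + 381\right) \left(\frac{1}{203} - 307\right) = \left(313 + 381\right) \left(\frac{1}{203} - 307\right) = 694 \left(\frac{1}{203} - 307\right) = 694 \left(- \frac{62320}{203}\right) = - \frac{43250080}{203}$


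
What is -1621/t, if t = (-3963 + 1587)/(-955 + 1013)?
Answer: 47009/1188 ≈ 39.570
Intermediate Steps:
t = -1188/29 (t = -2376/58 = -2376*1/58 = -1188/29 ≈ -40.966)
-1621/t = -1621/(-1188/29) = -1621*(-29/1188) = 47009/1188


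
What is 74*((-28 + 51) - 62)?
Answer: -2886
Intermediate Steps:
74*((-28 + 51) - 62) = 74*(23 - 62) = 74*(-39) = -2886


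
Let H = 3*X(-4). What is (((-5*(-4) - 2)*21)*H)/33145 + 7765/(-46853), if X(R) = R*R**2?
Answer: -522539179/221848955 ≈ -2.3554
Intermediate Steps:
X(R) = R**3
H = -192 (H = 3*(-4)**3 = 3*(-64) = -192)
(((-5*(-4) - 2)*21)*H)/33145 + 7765/(-46853) = (((-5*(-4) - 2)*21)*(-192))/33145 + 7765/(-46853) = (((20 - 2)*21)*(-192))*(1/33145) + 7765*(-1/46853) = ((18*21)*(-192))*(1/33145) - 7765/46853 = (378*(-192))*(1/33145) - 7765/46853 = -72576*1/33145 - 7765/46853 = -10368/4735 - 7765/46853 = -522539179/221848955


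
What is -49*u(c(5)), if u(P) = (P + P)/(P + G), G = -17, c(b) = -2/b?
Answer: -196/87 ≈ -2.2529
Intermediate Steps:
u(P) = 2*P/(-17 + P) (u(P) = (P + P)/(P - 17) = (2*P)/(-17 + P) = 2*P/(-17 + P))
-49*u(c(5)) = -98*(-2/5)/(-17 - 2/5) = -98*(-2*⅕)/(-17 - 2*⅕) = -98*(-2)/(5*(-17 - ⅖)) = -98*(-2)/(5*(-87/5)) = -98*(-2)*(-5)/(5*87) = -49*4/87 = -196/87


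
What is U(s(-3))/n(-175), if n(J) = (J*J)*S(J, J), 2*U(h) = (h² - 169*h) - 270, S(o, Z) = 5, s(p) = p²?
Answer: -171/30625 ≈ -0.0055837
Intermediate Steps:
U(h) = -135 + h²/2 - 169*h/2 (U(h) = ((h² - 169*h) - 270)/2 = (-270 + h² - 169*h)/2 = -135 + h²/2 - 169*h/2)
n(J) = 5*J² (n(J) = (J*J)*5 = J²*5 = 5*J²)
U(s(-3))/n(-175) = (-135 + ((-3)²)²/2 - 169/2*(-3)²)/((5*(-175)²)) = (-135 + (½)*9² - 169/2*9)/((5*30625)) = (-135 + (½)*81 - 1521/2)/153125 = (-135 + 81/2 - 1521/2)*(1/153125) = -855*1/153125 = -171/30625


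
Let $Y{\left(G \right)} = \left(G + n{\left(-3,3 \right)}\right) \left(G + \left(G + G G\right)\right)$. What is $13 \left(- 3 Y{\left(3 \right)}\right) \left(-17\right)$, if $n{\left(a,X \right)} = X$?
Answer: $59670$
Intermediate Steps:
$Y{\left(G \right)} = \left(3 + G\right) \left(G^{2} + 2 G\right)$ ($Y{\left(G \right)} = \left(G + 3\right) \left(G + \left(G + G G\right)\right) = \left(3 + G\right) \left(G + \left(G + G^{2}\right)\right) = \left(3 + G\right) \left(G^{2} + 2 G\right)$)
$13 \left(- 3 Y{\left(3 \right)}\right) \left(-17\right) = 13 \left(- 3 \cdot 3 \left(6 + 3^{2} + 5 \cdot 3\right)\right) \left(-17\right) = 13 \left(- 3 \cdot 3 \left(6 + 9 + 15\right)\right) \left(-17\right) = 13 \left(- 3 \cdot 3 \cdot 30\right) \left(-17\right) = 13 \left(\left(-3\right) 90\right) \left(-17\right) = 13 \left(-270\right) \left(-17\right) = \left(-3510\right) \left(-17\right) = 59670$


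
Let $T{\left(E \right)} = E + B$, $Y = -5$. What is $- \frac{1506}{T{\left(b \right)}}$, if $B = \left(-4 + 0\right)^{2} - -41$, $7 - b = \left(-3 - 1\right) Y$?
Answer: $- \frac{753}{22} \approx -34.227$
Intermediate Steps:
$b = -13$ ($b = 7 - \left(-3 - 1\right) \left(-5\right) = 7 - \left(-4\right) \left(-5\right) = 7 - 20 = -13$)
$B = 57$ ($B = \left(-4\right)^{2} + 41 = 16 + 41 = 57$)
$T{\left(E \right)} = 57 + E$ ($T{\left(E \right)} = E + 57 = 57 + E$)
$- \frac{1506}{T{\left(b \right)}} = - \frac{1506}{57 - 13} = - \frac{1506}{44} = \left(-1506\right) \frac{1}{44} = - \frac{753}{22}$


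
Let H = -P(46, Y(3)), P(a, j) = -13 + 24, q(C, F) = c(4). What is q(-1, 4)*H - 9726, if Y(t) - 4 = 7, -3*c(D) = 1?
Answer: -29167/3 ≈ -9722.3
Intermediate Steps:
c(D) = -⅓ (c(D) = -⅓*1 = -⅓)
q(C, F) = -⅓
Y(t) = 11 (Y(t) = 4 + 7 = 11)
P(a, j) = 11
H = -11 (H = -1*11 = -11)
q(-1, 4)*H - 9726 = -⅓*(-11) - 9726 = 11/3 - 9726 = -29167/3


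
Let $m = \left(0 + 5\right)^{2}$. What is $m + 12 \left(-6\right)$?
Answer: $-47$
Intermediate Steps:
$m = 25$ ($m = 5^{2} = 25$)
$m + 12 \left(-6\right) = 25 + 12 \left(-6\right) = 25 - 72 = -47$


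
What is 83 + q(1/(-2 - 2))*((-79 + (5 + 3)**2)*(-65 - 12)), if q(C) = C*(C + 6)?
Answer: -25237/16 ≈ -1577.3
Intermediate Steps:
q(C) = C*(6 + C)
83 + q(1/(-2 - 2))*((-79 + (5 + 3)**2)*(-65 - 12)) = 83 + ((6 + 1/(-2 - 2))/(-2 - 2))*((-79 + (5 + 3)**2)*(-65 - 12)) = 83 + ((6 + 1/(-4))/(-4))*((-79 + 8**2)*(-77)) = 83 + (-(6 - 1/4)/4)*((-79 + 64)*(-77)) = 83 + (-1/4*23/4)*(-15*(-77)) = 83 - 23/16*1155 = 83 - 26565/16 = -25237/16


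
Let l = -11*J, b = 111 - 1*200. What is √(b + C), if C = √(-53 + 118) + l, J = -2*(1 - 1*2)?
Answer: √(-111 + √65) ≈ 10.146*I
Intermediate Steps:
J = 2 (J = -2*(1 - 2) = -2*(-1) = 2)
b = -89 (b = 111 - 200 = -89)
l = -22 (l = -11*2 = -22)
C = -22 + √65 (C = √(-53 + 118) - 22 = √65 - 22 = -22 + √65 ≈ -13.938)
√(b + C) = √(-89 + (-22 + √65)) = √(-111 + √65)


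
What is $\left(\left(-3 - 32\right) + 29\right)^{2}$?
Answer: $36$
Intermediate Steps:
$\left(\left(-3 - 32\right) + 29\right)^{2} = \left(-35 + 29\right)^{2} = \left(-6\right)^{2} = 36$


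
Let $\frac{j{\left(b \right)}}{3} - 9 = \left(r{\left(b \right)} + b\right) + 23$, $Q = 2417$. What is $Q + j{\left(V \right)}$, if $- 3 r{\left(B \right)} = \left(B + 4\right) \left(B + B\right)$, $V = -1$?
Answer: $2516$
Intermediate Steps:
$r{\left(B \right)} = - \frac{2 B \left(4 + B\right)}{3}$ ($r{\left(B \right)} = - \frac{\left(B + 4\right) \left(B + B\right)}{3} = - \frac{\left(4 + B\right) 2 B}{3} = - \frac{2 B \left(4 + B\right)}{3}$)
$j{\left(b \right)} = 96 + 3 b - 2 b \left(4 + b\right)$ ($j{\left(b \right)} = 27 + 3 \left(\left(- \frac{2 b \left(4 + b\right)}{3} + b\right) + 23\right) = 27 + 3 \left(\left(b - \frac{2 b \left(4 + b\right)}{3}\right) + 23\right) = 27 + 3 \left(23 + b - \frac{2 b \left(4 + b\right)}{3}\right) = 27 + \left(69 + 3 b - 2 b \left(4 + b\right)\right) = 96 + 3 b - 2 b \left(4 + b\right)$)
$Q + j{\left(V \right)} = 2417 - \left(-101 + 2\right) = 2417 + \left(96 + 5 - 2\right) = 2417 + 99 = 2516$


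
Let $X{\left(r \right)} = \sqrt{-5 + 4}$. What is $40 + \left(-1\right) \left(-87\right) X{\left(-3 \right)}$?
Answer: $40 + 87 i \approx 40.0 + 87.0 i$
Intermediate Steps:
$X{\left(r \right)} = i$ ($X{\left(r \right)} = \sqrt{-1} = i$)
$40 + \left(-1\right) \left(-87\right) X{\left(-3 \right)} = 40 + \left(-1\right) \left(-87\right) i = 40 + 87 i$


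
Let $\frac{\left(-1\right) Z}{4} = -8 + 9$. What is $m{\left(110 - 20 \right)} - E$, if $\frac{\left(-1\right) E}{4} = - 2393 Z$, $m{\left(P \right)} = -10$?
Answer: $38278$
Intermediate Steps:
$Z = -4$ ($Z = - 4 \left(-8 + 9\right) = \left(-4\right) 1 = -4$)
$E = -38288$ ($E = - 4 \left(\left(-2393\right) \left(-4\right)\right) = \left(-4\right) 9572 = -38288$)
$m{\left(110 - 20 \right)} - E = -10 - -38288 = -10 + 38288 = 38278$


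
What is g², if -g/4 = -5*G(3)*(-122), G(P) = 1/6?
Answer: 1488400/9 ≈ 1.6538e+5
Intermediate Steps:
G(P) = ⅙
g = -1220/3 (g = -4*(-5*⅙)*(-122) = -(-10)*(-122)/3 = -4*305/3 = -1220/3 ≈ -406.67)
g² = (-1220/3)² = 1488400/9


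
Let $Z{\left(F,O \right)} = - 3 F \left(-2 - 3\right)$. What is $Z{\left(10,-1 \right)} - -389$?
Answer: $539$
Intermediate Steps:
$Z{\left(F,O \right)} = 15 F$ ($Z{\left(F,O \right)} = - 3 F \left(-2 - 3\right) = - 3 F \left(-5\right) = 15 F$)
$Z{\left(10,-1 \right)} - -389 = 15 \cdot 10 - -389 = 150 + 389 = 539$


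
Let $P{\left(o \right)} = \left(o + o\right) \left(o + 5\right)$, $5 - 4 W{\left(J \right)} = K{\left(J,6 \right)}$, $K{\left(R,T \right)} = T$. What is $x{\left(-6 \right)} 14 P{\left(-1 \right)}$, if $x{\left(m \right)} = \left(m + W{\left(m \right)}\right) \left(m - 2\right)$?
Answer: $-5600$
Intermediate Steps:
$W{\left(J \right)} = - \frac{1}{4}$ ($W{\left(J \right)} = \frac{5}{4} - \frac{3}{2} = - \frac{1}{4}$)
$x{\left(m \right)} = \left(-2 + m\right) \left(- \frac{1}{4} + m\right)$ ($x{\left(m \right)} = \left(m - \frac{1}{4}\right) \left(m - 2\right) = \left(- \frac{1}{4} + m\right) \left(-2 + m\right) = \left(-2 + m\right) \left(- \frac{1}{4} + m\right)$)
$P{\left(o \right)} = 2 o \left(5 + o\right)$
$x{\left(-6 \right)} 14 P{\left(-1 \right)} = \left(\frac{1}{2} + \left(-6\right)^{2} - - \frac{27}{2}\right) 14 \cdot 2 \left(-1\right) \left(5 - 1\right) = \left(\frac{1}{2} + 36 + \frac{27}{2}\right) 14 \cdot 2 \left(-1\right) 4 = 50 \cdot 14 \left(-8\right) = 700 \left(-8\right) = -5600$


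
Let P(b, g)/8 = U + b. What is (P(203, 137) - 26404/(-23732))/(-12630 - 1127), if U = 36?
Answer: -11350497/81620281 ≈ -0.13906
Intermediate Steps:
P(b, g) = 288 + 8*b (P(b, g) = 8*(36 + b) = 288 + 8*b)
(P(203, 137) - 26404/(-23732))/(-12630 - 1127) = ((288 + 8*203) - 26404/(-23732))/(-12630 - 1127) = ((288 + 1624) - 26404*(-1/23732))/(-13757) = (1912 + 6601/5933)*(-1/13757) = (11350497/5933)*(-1/13757) = -11350497/81620281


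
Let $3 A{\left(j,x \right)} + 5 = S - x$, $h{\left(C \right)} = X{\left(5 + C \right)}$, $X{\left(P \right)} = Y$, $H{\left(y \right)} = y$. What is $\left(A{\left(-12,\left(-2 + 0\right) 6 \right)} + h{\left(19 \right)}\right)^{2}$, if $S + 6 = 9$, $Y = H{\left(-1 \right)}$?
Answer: $\frac{49}{9} \approx 5.4444$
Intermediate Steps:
$Y = -1$
$X{\left(P \right)} = -1$
$h{\left(C \right)} = -1$
$S = 3$ ($S = -6 + 9 = 3$)
$A{\left(j,x \right)} = - \frac{2}{3} - \frac{x}{3}$ ($A{\left(j,x \right)} = - \frac{5}{3} + \frac{3 - x}{3} = - \frac{5}{3} - \left(-1 + \frac{x}{3}\right) = - \frac{2}{3} - \frac{x}{3}$)
$\left(A{\left(-12,\left(-2 + 0\right) 6 \right)} + h{\left(19 \right)}\right)^{2} = \left(\left(- \frac{2}{3} - \frac{\left(-2 + 0\right) 6}{3}\right) - 1\right)^{2} = \left(\left(- \frac{2}{3} - \frac{\left(-2\right) 6}{3}\right) - 1\right)^{2} = \left(\left(- \frac{2}{3} - -4\right) - 1\right)^{2} = \left(\left(- \frac{2}{3} + 4\right) - 1\right)^{2} = \left(\frac{10}{3} - 1\right)^{2} = \left(\frac{7}{3}\right)^{2} = \frac{49}{9}$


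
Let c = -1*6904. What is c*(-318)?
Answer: 2195472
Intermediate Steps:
c = -6904
c*(-318) = -6904*(-318) = 2195472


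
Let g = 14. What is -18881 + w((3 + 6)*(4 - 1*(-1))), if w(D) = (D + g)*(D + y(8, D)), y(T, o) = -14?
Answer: -17052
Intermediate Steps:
w(D) = (-14 + D)*(14 + D) (w(D) = (D + 14)*(D - 14) = (14 + D)*(-14 + D) = (-14 + D)*(14 + D))
-18881 + w((3 + 6)*(4 - 1*(-1))) = -18881 + (-196 + ((3 + 6)*(4 - 1*(-1)))**2) = -18881 + (-196 + (9*(4 + 1))**2) = -18881 + (-196 + (9*5)**2) = -18881 + (-196 + 45**2) = -18881 + (-196 + 2025) = -18881 + 1829 = -17052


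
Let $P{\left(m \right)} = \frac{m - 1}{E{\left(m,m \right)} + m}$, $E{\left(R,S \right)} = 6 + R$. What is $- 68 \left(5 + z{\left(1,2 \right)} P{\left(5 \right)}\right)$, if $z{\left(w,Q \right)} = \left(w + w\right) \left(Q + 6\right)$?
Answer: $-612$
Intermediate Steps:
$z{\left(w,Q \right)} = 2 w \left(6 + Q\right)$
$P{\left(m \right)} = \frac{-1 + m}{6 + 2 m}$ ($P{\left(m \right)} = \frac{m - 1}{\left(6 + m\right) + m} = \frac{-1 + m}{6 + 2 m}$)
$- 68 \left(5 + z{\left(1,2 \right)} P{\left(5 \right)}\right) = - 68 \left(5 + 2 \cdot 1 \left(6 + 2\right) \frac{-1 + 5}{2 \left(3 + 5\right)}\right) = - 68 \left(5 + 2 \cdot 1 \cdot 8 \cdot \frac{1}{2} \cdot \frac{1}{8} \cdot 4\right) = - 68 \left(5 + 16 \cdot \frac{1}{2} \cdot \frac{1}{8} \cdot 4\right) = - 68 \left(5 + 16 \cdot \frac{1}{4}\right) = - 68 \left(5 + 4\right) = \left(-68\right) 9 = -612$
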